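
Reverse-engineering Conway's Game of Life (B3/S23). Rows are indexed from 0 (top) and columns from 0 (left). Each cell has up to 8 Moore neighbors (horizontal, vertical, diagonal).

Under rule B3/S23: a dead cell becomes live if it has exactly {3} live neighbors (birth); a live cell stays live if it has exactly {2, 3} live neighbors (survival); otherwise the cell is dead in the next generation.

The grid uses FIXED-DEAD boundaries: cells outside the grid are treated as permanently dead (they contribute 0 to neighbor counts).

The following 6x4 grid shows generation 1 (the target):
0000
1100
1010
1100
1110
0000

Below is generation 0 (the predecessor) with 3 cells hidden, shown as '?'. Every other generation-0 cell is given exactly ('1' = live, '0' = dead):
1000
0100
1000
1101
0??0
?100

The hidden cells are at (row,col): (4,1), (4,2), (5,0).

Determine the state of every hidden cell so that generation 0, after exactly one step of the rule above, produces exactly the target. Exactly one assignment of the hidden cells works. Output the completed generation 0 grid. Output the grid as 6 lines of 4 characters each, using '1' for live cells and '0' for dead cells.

Hidden generation-0 cells (in order): (4,1), (4,2), (5,0).
A hidden cell only influences target cells in its own 3x3 neighborhood. Try each of the 2^3 = 8 assignments, step the completed generation 0 forward once under B3/S23, and compare with the target:
  (4,1)=0 (4,2)=0 (5,0)=0 -> step reproduces the target at every cell -> ACCEPT
  (4,1)=0 (4,2)=0 (5,0)=1 -> step gives (4,0)='0' but target has '1' -> reject
  (4,1)=0 (4,2)=1 (5,0)=0 -> step gives (3,2)='1' but target has '0' -> reject
  (4,1)=0 (4,2)=1 (5,0)=1 -> step gives (3,2)='1' but target has '0' -> reject
  (4,1)=1 (4,2)=0 (5,0)=0 -> step gives (3,2)='1' but target has '0' -> reject
  (4,1)=1 (4,2)=0 (5,0)=1 -> step gives (3,2)='1' but target has '0' -> reject
  (4,1)=1 (4,2)=1 (5,0)=0 -> step gives (3,1)='0' but target has '1' -> reject
  (4,1)=1 (4,2)=1 (5,0)=1 -> step gives (3,1)='0' but target has '1' -> reject
Unique solution: (4,1)=dead, (4,2)=dead, (5,0)=dead.
Check: live-neighbor counts of every cell in the completed generation 0:
1210
3210
3431
2220
3331
1010
Applying B3/S23 to generation 0 with these counts gives:
0000
1100
1010
1100
1110
0000
which matches the target exactly.

Answer: 1000
0100
1000
1101
0000
0100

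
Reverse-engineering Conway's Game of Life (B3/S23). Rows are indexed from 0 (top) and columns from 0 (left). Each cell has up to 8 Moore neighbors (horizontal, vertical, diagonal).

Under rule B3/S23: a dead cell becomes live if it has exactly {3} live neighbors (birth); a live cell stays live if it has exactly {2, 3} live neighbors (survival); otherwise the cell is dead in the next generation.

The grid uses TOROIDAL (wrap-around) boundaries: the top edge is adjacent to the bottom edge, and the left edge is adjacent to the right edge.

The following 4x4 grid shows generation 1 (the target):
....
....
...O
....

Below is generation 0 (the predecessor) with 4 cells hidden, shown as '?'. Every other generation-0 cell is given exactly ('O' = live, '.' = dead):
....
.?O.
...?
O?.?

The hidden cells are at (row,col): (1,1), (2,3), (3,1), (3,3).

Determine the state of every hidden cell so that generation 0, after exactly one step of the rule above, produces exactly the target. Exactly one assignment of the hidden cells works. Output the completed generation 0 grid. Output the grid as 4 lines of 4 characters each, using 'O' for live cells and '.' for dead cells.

Answer: ....
..O.
...O
O...

Derivation:
Hidden generation-0 cells (in order): (1,1), (2,3), (3,1), (3,3).
A hidden cell only influences target cells in its own 3x3 neighborhood. Try each of the 2^4 = 16 assignments, step the completed generation 0 forward once under B3/S23, and compare with the target:
  (1,1)=. (2,3)=. (3,1)=. (3,3)=. -> step gives (2,3)='.' but target has 'O' -> reject
  (1,1)=. (2,3)=. (3,1)=. (3,3)=O -> step gives (0,3)='O' but target has '.' -> reject
  (1,1)=. (2,3)=. (3,1)=O (3,3)=. -> step gives (0,1)='O' but target has '.' -> reject
  (1,1)=. (2,3)=. (3,1)=O (3,3)=O -> step gives (0,0)='O' but target has '.' -> reject
  (1,1)=. (2,3)=O (3,1)=. (3,3)=. -> step reproduces the target at every cell -> ACCEPT
  (1,1)=. (2,3)=O (3,1)=. (3,3)=O -> step gives (0,3)='O' but target has '.' -> reject
  (1,1)=. (2,3)=O (3,1)=O (3,3)=. -> step gives (0,1)='O' but target has '.' -> reject
  (1,1)=. (2,3)=O (3,1)=O (3,3)=O -> step gives (0,0)='O' but target has '.' -> reject
  (1,1)=O (2,3)=. (3,1)=. (3,3)=. -> step gives (0,1)='O' but target has '.' -> reject
  (1,1)=O (2,3)=. (3,1)=. (3,3)=O -> step gives (0,0)='O' but target has '.' -> reject
  (1,1)=O (2,3)=. (3,1)=O (3,3)=. -> step gives (0,0)='O' but target has '.' -> reject
  (1,1)=O (2,3)=. (3,1)=O (3,3)=O -> step gives (0,3)='O' but target has '.' -> reject
  (1,1)=O (2,3)=O (3,1)=. (3,3)=. -> step gives (0,1)='O' but target has '.' -> reject
  (1,1)=O (2,3)=O (3,1)=. (3,3)=O -> step gives (0,0)='O' but target has '.' -> reject
  (1,1)=O (2,3)=O (3,1)=O (3,3)=. -> step gives (0,0)='O' but target has '.' -> reject
  (1,1)=O (2,3)=O (3,1)=O (3,3)=O -> step gives (0,3)='O' but target has '.' -> reject
Unique solution: (1,1)=dead, (2,3)=live, (3,1)=dead, (3,3)=dead.
Check: live-neighbor counts of every cell in the completed generation 0:
1212
1112
2222
1112
Applying B3/S23 to generation 0 with these counts gives:
....
....
...O
....
which matches the target exactly.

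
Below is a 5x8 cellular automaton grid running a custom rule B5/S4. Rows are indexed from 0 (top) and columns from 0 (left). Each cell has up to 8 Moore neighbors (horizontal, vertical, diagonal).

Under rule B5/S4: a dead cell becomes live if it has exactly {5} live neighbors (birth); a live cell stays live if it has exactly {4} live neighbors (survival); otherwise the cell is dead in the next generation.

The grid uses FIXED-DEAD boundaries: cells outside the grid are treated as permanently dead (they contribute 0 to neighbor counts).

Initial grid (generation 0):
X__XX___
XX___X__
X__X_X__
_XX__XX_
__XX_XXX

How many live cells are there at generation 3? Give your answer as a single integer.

Answer: 0

Derivation:
Simulating step by step:
Generation 0 (given above): 18 live cells
Generation 1: 6 live cells
________
____X___
_X______
__X_XX__
______X_
Generation 2: 0 live cells
________
________
________
________
________
Generation 3: 0 live cells
________
________
________
________
________
Population at generation 3: 0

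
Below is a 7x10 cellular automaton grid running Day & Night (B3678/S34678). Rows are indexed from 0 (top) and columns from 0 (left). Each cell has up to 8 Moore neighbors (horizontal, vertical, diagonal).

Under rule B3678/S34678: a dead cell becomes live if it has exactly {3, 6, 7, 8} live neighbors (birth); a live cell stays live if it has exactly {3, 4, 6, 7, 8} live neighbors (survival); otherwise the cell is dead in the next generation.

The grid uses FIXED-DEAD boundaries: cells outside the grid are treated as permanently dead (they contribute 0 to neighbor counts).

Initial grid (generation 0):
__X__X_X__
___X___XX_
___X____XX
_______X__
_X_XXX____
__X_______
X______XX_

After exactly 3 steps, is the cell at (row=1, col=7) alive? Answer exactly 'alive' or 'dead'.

Answer: alive

Derivation:
Simulating step by step:
Generation 0 (given above): 18 live cells
Generation 1: 16 live cells
______X_X_
__X_X_XXXX
________X_
__XX____X_
__X_______
_X_XX_____
__________
Generation 2: 12 live cells
_____X__XX
_____X__XX
__X_____X_
__________
_XX_X_____
__X_______
__________
Generation 3: 12 live cells
________XX
_______XXX
_________X
_XXX______
___X______
_X_X______
__________

Cell (1,7) at generation 3: 1 -> alive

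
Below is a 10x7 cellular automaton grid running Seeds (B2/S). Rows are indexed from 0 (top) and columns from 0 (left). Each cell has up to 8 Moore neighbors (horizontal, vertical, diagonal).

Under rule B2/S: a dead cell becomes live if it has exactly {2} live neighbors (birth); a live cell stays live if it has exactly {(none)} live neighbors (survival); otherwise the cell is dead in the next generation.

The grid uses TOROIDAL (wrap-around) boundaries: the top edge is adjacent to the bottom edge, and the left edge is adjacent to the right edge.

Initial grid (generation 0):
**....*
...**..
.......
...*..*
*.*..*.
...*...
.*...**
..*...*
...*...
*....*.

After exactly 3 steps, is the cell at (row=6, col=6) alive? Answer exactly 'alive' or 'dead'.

Answer: alive

Derivation:
Simulating step by step:
Generation 0 (given above): 19 live cells
Generation 1: 26 live cells
..**...
.**..**
..*..*.
***.**.
.*.....
.......
...**..
.*.**..
***.**.
..*.*..
Generation 2: 15 live cells
*.....*
*......
.......
.......
...****
..***..
.....*.
......*
......*
*.....*
Generation 3: 8 live cells
.....*.
.*.....
.......
...*..*
.......
.......
..*...*
*......
.......
.*.....

Cell (6,6) at generation 3: 1 -> alive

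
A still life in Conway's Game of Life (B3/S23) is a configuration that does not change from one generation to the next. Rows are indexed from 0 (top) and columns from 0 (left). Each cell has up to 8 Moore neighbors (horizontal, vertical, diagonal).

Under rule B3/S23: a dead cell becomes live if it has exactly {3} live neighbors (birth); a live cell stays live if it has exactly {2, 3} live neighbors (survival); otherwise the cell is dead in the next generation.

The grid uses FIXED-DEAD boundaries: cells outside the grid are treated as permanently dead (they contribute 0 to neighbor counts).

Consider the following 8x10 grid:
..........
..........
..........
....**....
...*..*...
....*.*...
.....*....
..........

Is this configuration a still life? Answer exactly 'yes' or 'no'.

Compute generation 1 and compare to generation 0 (given above):
Generation 1:
..........
..........
..........
....**....
...*..*...
....*.*...
.....*....
..........
The grids are IDENTICAL -> still life.

Answer: yes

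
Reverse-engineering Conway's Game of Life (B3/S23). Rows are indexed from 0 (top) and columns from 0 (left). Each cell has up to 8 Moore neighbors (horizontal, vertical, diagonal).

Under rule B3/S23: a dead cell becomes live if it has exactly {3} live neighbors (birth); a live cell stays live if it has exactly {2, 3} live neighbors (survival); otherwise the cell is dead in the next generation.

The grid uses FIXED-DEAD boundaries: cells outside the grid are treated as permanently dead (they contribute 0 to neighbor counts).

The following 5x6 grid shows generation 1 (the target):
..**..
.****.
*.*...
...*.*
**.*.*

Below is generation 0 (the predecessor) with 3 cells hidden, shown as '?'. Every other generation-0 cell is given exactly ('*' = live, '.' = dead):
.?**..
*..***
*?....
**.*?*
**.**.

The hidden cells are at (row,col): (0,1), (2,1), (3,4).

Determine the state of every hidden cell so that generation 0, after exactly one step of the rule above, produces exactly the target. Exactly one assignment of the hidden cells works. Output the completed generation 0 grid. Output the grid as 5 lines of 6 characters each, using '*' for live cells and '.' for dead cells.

Answer: ..**..
*..***
*.....
**.***
**.**.

Derivation:
Hidden generation-0 cells (in order): (0,1), (2,1), (3,4).
A hidden cell only influences target cells in its own 3x3 neighborhood. Try each of the 2^3 = 8 assignments, step the completed generation 0 forward once under B3/S23, and compare with the target:
  (0,1)=. (2,1)=. (3,4)=. -> step gives (2,3)='*' but target has '.' -> reject
  (0,1)=. (2,1)=. (3,4)=* -> step reproduces the target at every cell -> ACCEPT
  (0,1)=. (2,1)=* (3,4)=. -> step gives (1,0)='*' but target has '.' -> reject
  (0,1)=. (2,1)=* (3,4)=* -> step gives (1,0)='*' but target has '.' -> reject
  (0,1)=* (2,1)=. (3,4)=. -> step gives (0,1)='*' but target has '.' -> reject
  (0,1)=* (2,1)=. (3,4)=* -> step gives (0,1)='*' but target has '.' -> reject
  (0,1)=* (2,1)=* (3,4)=. -> step gives (0,1)='*' but target has '.' -> reject
  (0,1)=* (2,1)=* (3,4)=* -> step gives (0,1)='*' but target has '.' -> reject
Unique solution: (0,1)=dead, (2,1)=dead, (3,4)=live.
Check: live-neighbor counts of every cell in the completed generation 0:
122342
133331
343464
444342
334343
Applying B3/S23 to generation 0 with these counts gives:
..**..
.****.
*.*...
...*.*
**.*.*
which matches the target exactly.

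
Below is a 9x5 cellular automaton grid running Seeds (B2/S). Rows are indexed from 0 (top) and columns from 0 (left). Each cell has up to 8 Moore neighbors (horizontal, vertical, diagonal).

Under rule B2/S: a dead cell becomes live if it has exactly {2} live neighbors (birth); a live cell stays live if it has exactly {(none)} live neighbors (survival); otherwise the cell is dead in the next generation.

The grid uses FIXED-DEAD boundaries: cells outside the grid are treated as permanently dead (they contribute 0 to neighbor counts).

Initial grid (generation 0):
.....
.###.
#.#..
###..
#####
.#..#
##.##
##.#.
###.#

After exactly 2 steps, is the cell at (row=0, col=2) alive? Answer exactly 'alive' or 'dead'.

Simulating step by step:
Generation 0 (given above): 26 live cells
Generation 1: 4 live cells
.#.#.
#....
.....
....#
.....
.....
.....
.....
.....
Generation 2: 4 live cells
#.#..
.##..
.....
.....
.....
.....
.....
.....
.....

Cell (0,2) at generation 2: 1 -> alive

Answer: alive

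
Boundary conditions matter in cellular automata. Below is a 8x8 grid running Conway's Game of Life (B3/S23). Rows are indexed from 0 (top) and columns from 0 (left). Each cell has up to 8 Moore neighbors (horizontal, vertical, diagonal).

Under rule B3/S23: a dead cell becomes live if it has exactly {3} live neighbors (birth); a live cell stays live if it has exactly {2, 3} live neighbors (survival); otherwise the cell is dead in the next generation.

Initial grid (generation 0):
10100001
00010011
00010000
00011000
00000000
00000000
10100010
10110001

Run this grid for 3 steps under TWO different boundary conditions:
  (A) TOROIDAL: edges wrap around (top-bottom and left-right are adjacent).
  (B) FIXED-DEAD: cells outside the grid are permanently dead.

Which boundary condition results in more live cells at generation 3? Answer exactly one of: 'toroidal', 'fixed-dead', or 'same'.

Under TOROIDAL boundary, generation 3:
00000000
10000011
10110000
00110000
00010000
00100000
00100000
00100000
Population = 12

Under FIXED-DEAD boundary, generation 3:
00000011
00000011
00001000
00010000
00010000
00000000
00110000
00110000
Population = 11

Comparison: toroidal=12, fixed-dead=11 -> toroidal

Answer: toroidal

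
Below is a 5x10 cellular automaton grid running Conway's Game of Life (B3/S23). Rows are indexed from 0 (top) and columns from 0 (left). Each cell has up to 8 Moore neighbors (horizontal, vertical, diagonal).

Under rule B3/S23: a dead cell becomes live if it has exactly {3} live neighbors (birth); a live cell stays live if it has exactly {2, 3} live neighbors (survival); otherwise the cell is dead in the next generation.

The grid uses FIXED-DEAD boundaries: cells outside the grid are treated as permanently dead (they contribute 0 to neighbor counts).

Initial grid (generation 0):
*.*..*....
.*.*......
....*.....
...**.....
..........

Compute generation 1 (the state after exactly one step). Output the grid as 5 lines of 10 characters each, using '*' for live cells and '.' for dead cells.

Simulating step by step:
Generation 0 (given above): 8 live cells
Generation 1: 10 live cells
(generation 1 grid is the final answer)

Answer: .**.......
.****.....
..*.*.....
...**.....
..........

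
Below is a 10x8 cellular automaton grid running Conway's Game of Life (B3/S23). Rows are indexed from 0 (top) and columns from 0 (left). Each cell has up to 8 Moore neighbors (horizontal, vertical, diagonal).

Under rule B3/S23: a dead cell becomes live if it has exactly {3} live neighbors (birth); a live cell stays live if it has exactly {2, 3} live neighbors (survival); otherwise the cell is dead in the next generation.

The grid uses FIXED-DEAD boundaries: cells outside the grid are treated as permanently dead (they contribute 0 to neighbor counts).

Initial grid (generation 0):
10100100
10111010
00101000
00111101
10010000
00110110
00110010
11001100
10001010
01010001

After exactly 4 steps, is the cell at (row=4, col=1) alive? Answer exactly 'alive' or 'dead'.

Answer: alive

Derivation:
Simulating step by step:
Generation 0 (given above): 34 live cells
Generation 1: 24 live cells
00101100
00101000
00000010
01100100
01000000
01000110
00000010
11101010
10111010
00000000
Generation 2: 28 live cells
00001100
00001000
01110100
01100000
11000110
00000110
10100011
10101011
10101000
00010000
Generation 3: 25 live cells
00001100
00100000
01011000
00011110
11100110
10000000
00010000
10100011
00101100
00010000
Generation 4: 24 live cells
00000000
00100100
00000000
10000010
11110010
10100000
01000000
01101110
01101110
00011000

Cell (4,1) at generation 4: 1 -> alive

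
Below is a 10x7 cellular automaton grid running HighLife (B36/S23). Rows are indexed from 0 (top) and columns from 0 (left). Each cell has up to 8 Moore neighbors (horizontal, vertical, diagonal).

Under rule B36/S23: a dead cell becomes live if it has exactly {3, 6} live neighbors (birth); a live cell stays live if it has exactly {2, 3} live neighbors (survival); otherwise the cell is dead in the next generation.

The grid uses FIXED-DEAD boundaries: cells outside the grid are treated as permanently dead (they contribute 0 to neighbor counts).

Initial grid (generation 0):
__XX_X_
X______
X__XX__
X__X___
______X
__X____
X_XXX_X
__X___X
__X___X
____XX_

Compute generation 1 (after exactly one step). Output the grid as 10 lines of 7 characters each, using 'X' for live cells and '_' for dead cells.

Simulating step by step:
Generation 0 (given above): 22 live cells
Generation 1: 18 live cells
(generation 1 grid is the final answer)

Answer: _______
_XX____
XX_XX__
___XX__
_______
_XX__X_
__X__X_
__X___X
___X__X
_____X_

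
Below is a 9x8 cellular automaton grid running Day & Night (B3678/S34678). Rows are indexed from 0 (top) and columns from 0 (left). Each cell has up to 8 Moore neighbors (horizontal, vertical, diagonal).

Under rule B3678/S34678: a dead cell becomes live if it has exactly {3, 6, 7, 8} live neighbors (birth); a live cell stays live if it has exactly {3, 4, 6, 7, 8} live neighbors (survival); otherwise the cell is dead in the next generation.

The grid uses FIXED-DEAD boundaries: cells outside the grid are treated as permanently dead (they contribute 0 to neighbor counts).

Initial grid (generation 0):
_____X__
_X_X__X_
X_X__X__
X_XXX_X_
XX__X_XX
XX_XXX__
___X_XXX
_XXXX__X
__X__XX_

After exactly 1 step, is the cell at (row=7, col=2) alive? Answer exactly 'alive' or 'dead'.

Simulating step by step:
Generation 0 (given above): 34 live cells
Generation 1: 34 live cells
________
__X_XX__
__X__XX_
XXXXX_XX
X__X_XX_
XX_X__X_
X_X_XXX_
__XXX_XX
_XX_X___

Cell (7,2) at generation 1: 1 -> alive

Answer: alive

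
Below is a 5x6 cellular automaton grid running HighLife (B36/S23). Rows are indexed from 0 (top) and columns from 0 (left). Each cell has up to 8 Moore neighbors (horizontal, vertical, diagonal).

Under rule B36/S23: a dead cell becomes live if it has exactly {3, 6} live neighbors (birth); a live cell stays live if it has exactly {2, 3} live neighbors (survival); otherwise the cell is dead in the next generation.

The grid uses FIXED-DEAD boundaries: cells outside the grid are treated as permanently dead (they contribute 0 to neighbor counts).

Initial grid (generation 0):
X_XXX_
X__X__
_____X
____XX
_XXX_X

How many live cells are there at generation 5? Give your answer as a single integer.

Simulating step by step:
Generation 0 (given above): 13 live cells
Generation 1: 14 live cells
_XXXX_
_XXX__
_____X
__XX_X
__XX_X
Generation 2: 9 live cells
_X__X_
_X____
_X____
__XX_X
__XX__
Generation 3: 10 live cells
______
XXX___
_X____
_X_XX_
__XXX_
Generation 4: 9 live cells
_X____
XXX___
___X__
_X__X_
__X_X_
Generation 5: 11 live cells
XXX___
XXX___
X__X__
__X_X_
___X__
Population at generation 5: 11

Answer: 11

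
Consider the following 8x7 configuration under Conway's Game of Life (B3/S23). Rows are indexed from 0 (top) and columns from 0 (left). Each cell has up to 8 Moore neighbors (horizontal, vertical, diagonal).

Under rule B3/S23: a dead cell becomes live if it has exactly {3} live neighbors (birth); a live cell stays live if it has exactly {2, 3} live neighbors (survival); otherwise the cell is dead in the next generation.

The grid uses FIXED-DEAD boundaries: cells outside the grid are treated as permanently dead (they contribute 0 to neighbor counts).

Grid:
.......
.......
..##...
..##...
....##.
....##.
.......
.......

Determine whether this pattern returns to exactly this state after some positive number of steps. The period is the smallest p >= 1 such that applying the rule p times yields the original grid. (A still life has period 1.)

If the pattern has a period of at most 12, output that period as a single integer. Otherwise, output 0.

Simulating and comparing each generation to the original:
Gen 0 (original, given above): 8 live cells
Gen 1: 6 live cells, differs from original
Gen 2: 8 live cells, MATCHES original -> period = 2

Answer: 2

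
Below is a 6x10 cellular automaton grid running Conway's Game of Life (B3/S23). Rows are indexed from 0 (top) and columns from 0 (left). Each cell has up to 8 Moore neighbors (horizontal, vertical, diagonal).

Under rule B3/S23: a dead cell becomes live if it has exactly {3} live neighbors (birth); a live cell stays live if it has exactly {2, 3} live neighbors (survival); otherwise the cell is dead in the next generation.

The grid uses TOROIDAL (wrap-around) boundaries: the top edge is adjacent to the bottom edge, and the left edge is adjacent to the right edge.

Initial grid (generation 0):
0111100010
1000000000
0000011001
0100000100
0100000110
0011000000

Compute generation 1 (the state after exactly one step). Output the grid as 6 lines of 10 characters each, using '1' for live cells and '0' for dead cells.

Simulating step by step:
Generation 0 (given above): 16 live cells
Generation 1: 19 live cells
(generation 1 grid is the final answer)

Answer: 0100100000
1111110001
1000001000
1000000100
0100000110
0000100110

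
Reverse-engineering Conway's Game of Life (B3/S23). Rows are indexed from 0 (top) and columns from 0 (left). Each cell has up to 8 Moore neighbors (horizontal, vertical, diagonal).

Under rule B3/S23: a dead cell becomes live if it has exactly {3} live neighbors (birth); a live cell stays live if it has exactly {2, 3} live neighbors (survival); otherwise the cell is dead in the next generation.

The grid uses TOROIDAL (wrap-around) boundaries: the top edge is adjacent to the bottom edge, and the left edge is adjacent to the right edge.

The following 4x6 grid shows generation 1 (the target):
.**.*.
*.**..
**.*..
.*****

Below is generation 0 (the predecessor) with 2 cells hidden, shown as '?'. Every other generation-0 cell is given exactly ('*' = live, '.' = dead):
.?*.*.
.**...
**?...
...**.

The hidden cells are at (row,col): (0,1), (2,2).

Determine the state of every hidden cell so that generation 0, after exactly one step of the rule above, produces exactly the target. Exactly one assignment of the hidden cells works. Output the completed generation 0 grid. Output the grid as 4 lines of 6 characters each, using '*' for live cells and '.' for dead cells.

Answer: ..*.*.
.**...
**....
...**.

Derivation:
Hidden generation-0 cells (in order): (0,1), (2,2).
A hidden cell only influences target cells in its own 3x3 neighborhood. Try each of the 2^2 = 4 assignments, step the completed generation 0 forward once under B3/S23, and compare with the target:
  (0,1)=. (2,2)=. -> step reproduces the target at every cell -> ACCEPT
  (0,1)=. (2,2)=* -> step gives (1,2)='.' but target has '*' -> reject
  (0,1)=* (2,2)=. -> step gives (0,2)='.' but target has '*' -> reject
  (0,1)=* (2,2)=* -> step gives (0,2)='.' but target has '*' -> reject
Unique solution: (0,1)=dead, (2,2)=dead.
Check: live-neighbor counts of every cell in the completed generation 0:
133522
343312
234322
233323
Applying B3/S23 to generation 0 with these counts gives:
.**.*.
*.**..
**.*..
.*****
which matches the target exactly.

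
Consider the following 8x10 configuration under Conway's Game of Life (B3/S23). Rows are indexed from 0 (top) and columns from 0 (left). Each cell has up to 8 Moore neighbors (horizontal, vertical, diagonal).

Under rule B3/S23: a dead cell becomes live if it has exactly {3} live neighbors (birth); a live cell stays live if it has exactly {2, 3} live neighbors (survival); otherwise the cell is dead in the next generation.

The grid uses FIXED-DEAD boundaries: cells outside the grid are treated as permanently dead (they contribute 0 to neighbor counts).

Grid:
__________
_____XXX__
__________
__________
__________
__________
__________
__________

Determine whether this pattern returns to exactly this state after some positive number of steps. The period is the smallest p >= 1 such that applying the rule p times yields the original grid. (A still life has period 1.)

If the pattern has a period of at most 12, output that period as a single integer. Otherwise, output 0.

Simulating and comparing each generation to the original:
Gen 0 (original, given above): 3 live cells
Gen 1: 3 live cells, differs from original
Gen 2: 3 live cells, MATCHES original -> period = 2

Answer: 2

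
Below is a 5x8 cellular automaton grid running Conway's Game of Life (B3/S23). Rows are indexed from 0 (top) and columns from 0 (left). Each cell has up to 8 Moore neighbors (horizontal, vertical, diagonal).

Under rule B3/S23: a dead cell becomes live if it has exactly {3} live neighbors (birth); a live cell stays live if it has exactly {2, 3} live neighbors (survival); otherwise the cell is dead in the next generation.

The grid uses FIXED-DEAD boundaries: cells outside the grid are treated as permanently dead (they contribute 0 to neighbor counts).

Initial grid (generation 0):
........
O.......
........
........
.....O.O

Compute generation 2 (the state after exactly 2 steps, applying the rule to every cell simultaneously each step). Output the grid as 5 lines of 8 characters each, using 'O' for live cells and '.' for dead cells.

Simulating step by step:
Generation 0 (given above): 3 live cells
Generation 1: 0 live cells
........
........
........
........
........
Generation 2: 0 live cells
(generation 2 grid is the final answer)

Answer: ........
........
........
........
........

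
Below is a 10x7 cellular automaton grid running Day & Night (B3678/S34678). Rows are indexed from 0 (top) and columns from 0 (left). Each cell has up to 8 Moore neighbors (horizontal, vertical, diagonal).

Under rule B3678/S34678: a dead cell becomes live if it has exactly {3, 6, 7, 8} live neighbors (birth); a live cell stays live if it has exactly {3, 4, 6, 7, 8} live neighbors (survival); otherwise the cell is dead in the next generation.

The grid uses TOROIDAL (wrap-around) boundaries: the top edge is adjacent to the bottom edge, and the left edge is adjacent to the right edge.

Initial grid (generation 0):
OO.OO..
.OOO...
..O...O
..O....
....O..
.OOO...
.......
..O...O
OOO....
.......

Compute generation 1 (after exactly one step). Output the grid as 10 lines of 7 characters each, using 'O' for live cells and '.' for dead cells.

Simulating step by step:
Generation 0 (given above): 19 live cells
Generation 1: 13 live cells
(generation 1 grid is the final answer)

Answer: .O.O...
.O.OO..
..O....
...O...
.O.....
.......
.O.O...
O......
.O.....
...O...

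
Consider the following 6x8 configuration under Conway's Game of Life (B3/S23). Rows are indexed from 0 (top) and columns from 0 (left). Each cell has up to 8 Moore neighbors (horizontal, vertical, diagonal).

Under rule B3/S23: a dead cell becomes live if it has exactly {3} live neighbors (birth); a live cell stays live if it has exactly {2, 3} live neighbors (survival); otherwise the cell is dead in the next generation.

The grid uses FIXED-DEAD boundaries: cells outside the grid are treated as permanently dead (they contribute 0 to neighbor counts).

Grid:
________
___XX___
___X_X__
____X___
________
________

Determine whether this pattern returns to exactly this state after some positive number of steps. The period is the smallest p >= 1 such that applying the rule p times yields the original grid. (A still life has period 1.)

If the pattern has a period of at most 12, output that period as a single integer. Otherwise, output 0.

Simulating and comparing each generation to the original:
Gen 0 (original, given above): 5 live cells
Gen 1: 5 live cells, MATCHES original -> period = 1

Answer: 1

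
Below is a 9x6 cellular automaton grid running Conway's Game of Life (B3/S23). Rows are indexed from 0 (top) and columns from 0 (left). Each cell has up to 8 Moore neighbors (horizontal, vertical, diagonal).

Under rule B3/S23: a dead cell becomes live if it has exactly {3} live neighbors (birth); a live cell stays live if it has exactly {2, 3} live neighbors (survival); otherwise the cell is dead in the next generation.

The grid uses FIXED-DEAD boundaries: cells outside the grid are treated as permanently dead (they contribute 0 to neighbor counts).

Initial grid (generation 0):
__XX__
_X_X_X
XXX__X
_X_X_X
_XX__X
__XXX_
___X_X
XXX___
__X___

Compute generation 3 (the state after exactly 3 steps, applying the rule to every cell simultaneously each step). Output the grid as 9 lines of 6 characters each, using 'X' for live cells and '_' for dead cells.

Answer: __XX__
_X__X_
_XXX__
_XX_X_
______
______
_X____
X__X__
_X_X__

Derivation:
Simulating step by step:
Generation 0 (given above): 24 live cells
Generation 1: 18 live cells
__XXX_
X__X__
X__X_X
___X_X
_X___X
_X___X
______
_XXX__
__X___
Generation 2: 17 live cells
__XXX_
_X____
__XX__
__X__X
__X__X
______
_X____
_XXX__
_XXX__
Generation 3: 15 live cells
(generation 3 grid is the final answer)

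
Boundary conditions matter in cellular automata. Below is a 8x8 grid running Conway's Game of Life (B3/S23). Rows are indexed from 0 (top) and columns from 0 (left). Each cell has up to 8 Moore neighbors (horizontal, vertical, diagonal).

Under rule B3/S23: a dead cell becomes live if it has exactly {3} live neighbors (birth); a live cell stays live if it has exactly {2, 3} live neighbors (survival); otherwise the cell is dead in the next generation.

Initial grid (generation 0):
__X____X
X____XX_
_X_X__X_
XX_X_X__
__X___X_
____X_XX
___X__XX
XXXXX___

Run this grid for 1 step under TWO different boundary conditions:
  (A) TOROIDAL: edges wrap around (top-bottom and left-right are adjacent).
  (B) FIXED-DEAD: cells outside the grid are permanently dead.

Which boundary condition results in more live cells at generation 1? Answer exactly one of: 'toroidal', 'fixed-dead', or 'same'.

Under TOROIDAL boundary, generation 1:
__X_XXXX
XXX__XX_
_X____X_
XX_XXXXX
XXXXX_X_
___X____
_X____X_
XX__X_X_
Population = 32

Under FIXED-DEAD boundary, generation 1:
______X_
_XX__XXX
_X____X_
XX_XXXX_
_XXXX_XX
___X____
_X____XX
_XXXX___
Population = 28

Comparison: toroidal=32, fixed-dead=28 -> toroidal

Answer: toroidal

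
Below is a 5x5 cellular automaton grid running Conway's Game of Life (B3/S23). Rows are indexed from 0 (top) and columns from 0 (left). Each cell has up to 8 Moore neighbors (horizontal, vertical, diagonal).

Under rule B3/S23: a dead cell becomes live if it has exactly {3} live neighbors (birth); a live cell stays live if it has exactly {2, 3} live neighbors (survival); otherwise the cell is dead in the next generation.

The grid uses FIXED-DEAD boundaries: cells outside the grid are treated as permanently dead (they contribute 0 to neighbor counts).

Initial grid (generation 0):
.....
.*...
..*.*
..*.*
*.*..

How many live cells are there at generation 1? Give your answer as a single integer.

Simulating step by step:
Generation 0 (given above): 7 live cells
Generation 1: 5 live cells
.....
.....
.**..
..*..
.*.*.
Population at generation 1: 5

Answer: 5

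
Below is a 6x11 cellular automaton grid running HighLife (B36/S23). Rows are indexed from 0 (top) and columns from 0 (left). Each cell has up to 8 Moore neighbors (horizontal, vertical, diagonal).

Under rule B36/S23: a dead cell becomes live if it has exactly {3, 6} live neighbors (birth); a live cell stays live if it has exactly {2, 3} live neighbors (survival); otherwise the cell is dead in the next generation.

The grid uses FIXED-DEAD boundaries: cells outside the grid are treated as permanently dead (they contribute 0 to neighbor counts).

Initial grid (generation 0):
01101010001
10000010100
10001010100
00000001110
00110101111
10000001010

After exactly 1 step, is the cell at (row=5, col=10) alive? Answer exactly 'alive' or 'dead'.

Answer: alive

Derivation:
Simulating step by step:
Generation 0 (given above): 25 live cells
Generation 1: 19 live cells
01000101000
10010010010
00000111000
00011100001
00000000001
00000011011

Cell (5,10) at generation 1: 1 -> alive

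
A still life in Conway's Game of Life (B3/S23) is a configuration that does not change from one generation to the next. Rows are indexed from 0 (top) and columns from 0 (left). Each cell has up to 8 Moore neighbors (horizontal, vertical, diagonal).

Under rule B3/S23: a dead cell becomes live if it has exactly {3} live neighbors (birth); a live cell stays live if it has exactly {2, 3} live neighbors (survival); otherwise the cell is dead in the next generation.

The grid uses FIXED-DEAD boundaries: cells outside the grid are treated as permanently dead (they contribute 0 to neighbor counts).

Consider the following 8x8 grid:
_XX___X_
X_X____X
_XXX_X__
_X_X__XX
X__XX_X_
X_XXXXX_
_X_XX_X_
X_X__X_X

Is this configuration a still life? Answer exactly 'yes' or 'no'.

Answer: no

Derivation:
Compute generation 1 and compare to generation 0 (given above):
Generation 1:
_XX_____
X_____X_
X__XX__X
XX____XX
X_______
X_____XX
X______X
_XXXXXX_
Cell (0,6) differs: gen0=1 vs gen1=0 -> NOT a still life.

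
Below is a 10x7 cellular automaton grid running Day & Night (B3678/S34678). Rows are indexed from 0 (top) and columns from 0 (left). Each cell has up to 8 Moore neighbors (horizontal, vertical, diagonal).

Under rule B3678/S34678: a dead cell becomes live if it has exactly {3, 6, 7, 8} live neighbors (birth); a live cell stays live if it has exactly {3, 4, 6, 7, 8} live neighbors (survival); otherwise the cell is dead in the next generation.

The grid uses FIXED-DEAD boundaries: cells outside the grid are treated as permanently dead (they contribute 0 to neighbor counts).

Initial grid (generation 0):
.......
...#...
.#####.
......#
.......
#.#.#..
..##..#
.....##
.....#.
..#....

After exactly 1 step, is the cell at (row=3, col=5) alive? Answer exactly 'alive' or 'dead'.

Simulating step by step:
Generation 0 (given above): 17 live cells
Generation 1: 16 live cells
.......
...#...
..###..
..####.
.......
.#.....
.#.##..
....###
......#
.......

Cell (3,5) at generation 1: 1 -> alive

Answer: alive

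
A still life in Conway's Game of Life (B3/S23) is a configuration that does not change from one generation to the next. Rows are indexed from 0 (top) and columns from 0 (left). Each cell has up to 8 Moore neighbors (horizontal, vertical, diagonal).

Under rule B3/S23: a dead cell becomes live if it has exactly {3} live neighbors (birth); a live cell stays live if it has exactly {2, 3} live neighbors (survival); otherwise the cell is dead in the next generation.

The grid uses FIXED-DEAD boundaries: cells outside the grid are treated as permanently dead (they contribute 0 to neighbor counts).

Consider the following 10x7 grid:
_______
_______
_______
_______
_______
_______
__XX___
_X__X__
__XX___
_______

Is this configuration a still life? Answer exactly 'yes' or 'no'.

Compute generation 1 and compare to generation 0 (given above):
Generation 1:
_______
_______
_______
_______
_______
_______
__XX___
_X__X__
__XX___
_______
The grids are IDENTICAL -> still life.

Answer: yes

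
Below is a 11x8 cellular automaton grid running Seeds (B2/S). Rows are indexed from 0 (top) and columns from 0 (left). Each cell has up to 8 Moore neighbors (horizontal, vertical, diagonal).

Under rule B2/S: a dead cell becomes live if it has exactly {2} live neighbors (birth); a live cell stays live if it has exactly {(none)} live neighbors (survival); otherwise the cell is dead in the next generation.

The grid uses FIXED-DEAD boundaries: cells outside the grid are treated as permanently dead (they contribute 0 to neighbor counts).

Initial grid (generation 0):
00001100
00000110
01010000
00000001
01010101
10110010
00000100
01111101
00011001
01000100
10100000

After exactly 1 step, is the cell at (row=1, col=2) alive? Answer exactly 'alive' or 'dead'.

Answer: alive

Derivation:
Simulating step by step:
Generation 0 (given above): 29 live cells
Generation 1: 16 live cells
00000000
00110000
00101101
11010000
10000000
00000001
10000001
00000000
10000000
10000010
00000000

Cell (1,2) at generation 1: 1 -> alive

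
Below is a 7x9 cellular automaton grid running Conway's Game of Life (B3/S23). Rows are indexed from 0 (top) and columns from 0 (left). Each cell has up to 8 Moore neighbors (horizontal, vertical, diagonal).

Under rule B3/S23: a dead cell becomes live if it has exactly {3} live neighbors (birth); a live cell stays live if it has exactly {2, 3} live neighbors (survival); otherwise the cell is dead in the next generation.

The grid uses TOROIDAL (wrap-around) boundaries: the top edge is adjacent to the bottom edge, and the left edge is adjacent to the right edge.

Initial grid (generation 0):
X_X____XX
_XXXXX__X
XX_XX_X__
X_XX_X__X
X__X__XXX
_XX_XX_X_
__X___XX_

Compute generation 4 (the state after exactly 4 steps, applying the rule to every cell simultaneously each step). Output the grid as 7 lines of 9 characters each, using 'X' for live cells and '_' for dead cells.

Simulating step by step:
Generation 0 (given above): 33 live cells
Generation 1: 16 live cells
X___XX___
_____XX__
______XX_
_____X___
_________
XXX_XX___
X_X__X___
Generation 2: 18 live cells
_X__X____
____X__X_
_______X_
______X__
_X__XX___
X_XXXX___
X_X___X_X
Generation 3: 20 live cells
XX_X_X_XX
_________
______XX_
_____XX__
_XX___X__
X_X___X_X
X_X_____X
Generation 4: 18 live cells
(generation 4 grid is the final answer)

Answer: _XX____X_
X________
_____XXX_
_____X___
XXX___X__
__XX____X
__XX__X__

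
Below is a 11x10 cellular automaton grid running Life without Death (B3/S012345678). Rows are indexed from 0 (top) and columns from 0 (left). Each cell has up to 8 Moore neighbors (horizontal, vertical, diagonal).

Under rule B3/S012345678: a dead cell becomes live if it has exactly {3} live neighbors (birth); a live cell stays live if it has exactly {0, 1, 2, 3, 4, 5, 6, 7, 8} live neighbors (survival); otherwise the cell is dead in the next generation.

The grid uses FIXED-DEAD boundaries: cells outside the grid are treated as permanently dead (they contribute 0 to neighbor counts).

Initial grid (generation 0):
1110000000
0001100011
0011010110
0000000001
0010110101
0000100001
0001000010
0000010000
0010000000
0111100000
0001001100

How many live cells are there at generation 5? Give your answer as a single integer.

Answer: 68

Derivation:
Simulating step by step:
Generation 0 (given above): 31 live cells
Generation 1: 42 live cells
1111000000
0001100111
0011010110
0010010101
0011110101
0000110001
0001100010
0000010000
0110100000
0111100000
0001101100
Generation 2: 51 live cells
1111100010
0001101111
0011010110
0110010101
0011110101
0010111001
0001100010
0010010000
0110110000
0111100000
0001111100
Generation 3: 58 live cells
1111110011
0001101111
0111010110
0110010101
0011110101
0010111101
0011101010
0110010000
0110110000
0111100000
0001111100
Generation 4: 63 live cells
1111111011
1001101111
0111010110
0110010101
0011110101
0110111101
0011101010
0110011000
1110110000
0111100000
0001111100
Generation 5: 68 live cells
1111111011
1001101111
1111010110
0110010101
0011110101
0110111101
0011101010
1110011100
1110111000
1111100000
0001111100
Population at generation 5: 68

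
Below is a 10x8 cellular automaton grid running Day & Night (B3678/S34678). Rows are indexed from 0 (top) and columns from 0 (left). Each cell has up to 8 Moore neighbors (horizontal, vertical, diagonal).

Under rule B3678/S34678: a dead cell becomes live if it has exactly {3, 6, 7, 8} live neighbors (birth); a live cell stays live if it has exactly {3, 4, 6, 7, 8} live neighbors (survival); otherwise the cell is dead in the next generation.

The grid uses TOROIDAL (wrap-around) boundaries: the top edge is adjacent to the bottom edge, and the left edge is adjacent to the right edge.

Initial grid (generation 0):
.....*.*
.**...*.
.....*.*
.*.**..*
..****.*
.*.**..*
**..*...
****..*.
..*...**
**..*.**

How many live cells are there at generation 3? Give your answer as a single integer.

Answer: 35

Derivation:
Simulating step by step:
Generation 0 (given above): 36 live cells
Generation 1: 30 live cells
..*..*.*
*....***
.*.**...
...*....
.*.***..
.*....*.
..*.**..
*.**.*..
***...**
*.......
Generation 2: 34 live cells
.*.....*
****.***
*.*.****
...***..
....*...
........
..*.***.
****.*..
*.**...*
*.*.....
Generation 3: 35 live cells
*..*...*
*.**.***
*.*****.
...*...*
...***..
...**...
..*.**..
*....*..
**.**..*
*.**....
Population at generation 3: 35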